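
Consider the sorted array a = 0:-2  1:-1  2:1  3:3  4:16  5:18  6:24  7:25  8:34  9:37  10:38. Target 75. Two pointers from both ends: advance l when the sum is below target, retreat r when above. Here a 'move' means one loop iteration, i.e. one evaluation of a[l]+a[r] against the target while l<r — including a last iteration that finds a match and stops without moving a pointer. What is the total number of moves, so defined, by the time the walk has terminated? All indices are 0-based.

[0,10] -2+38=36 <75 → l++
[1,10] -1+38=37 <75 → l++
[2,10] 1+38=39 <75 → l++
[3,10] 3+38=41 <75 → l++
[4,10] 16+38=54 <75 → l++
[5,10] 18+38=56 <75 → l++
[6,10] 24+38=62 <75 → l++
[7,10] 25+38=63 <75 → l++
[8,10] 34+38=72 <75 → l++
[9,10] 37+38=75 → found

10 moves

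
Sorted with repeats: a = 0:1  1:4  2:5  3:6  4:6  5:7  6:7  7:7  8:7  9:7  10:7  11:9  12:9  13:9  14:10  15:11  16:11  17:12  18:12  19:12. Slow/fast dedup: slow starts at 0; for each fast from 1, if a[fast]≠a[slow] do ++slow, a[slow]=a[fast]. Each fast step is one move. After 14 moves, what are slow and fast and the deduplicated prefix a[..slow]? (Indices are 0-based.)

slow=6, fast=15, prefix=[1, 4, 5, 6, 7, 9, 10]

slow=0 fast=1: a[fast]=4≠a[slow]=1 write a[1]=4, slow++,fast++
slow=1 fast=2: a[fast]=5≠a[slow]=4 write a[2]=5, slow++,fast++
slow=2 fast=3: a[fast]=6≠a[slow]=5 write a[3]=6, slow++,fast++
slow=3 fast=4: a[fast]=6=a[slow] dup, fast++
slow=3 fast=5: a[fast]=7≠a[slow]=6 write a[4]=7, slow++,fast++
slow=4 fast=6: a[fast]=7=a[slow] dup, fast++
slow=4 fast=7: a[fast]=7=a[slow] dup, fast++
slow=4 fast=8: a[fast]=7=a[slow] dup, fast++
slow=4 fast=9: a[fast]=7=a[slow] dup, fast++
slow=4 fast=10: a[fast]=7=a[slow] dup, fast++
slow=4 fast=11: a[fast]=9≠a[slow]=7 write a[5]=9, slow++,fast++
slow=5 fast=12: a[fast]=9=a[slow] dup, fast++
slow=5 fast=13: a[fast]=9=a[slow] dup, fast++
slow=5 fast=14: a[fast]=10≠a[slow]=9 write a[6]=10, slow++,fast++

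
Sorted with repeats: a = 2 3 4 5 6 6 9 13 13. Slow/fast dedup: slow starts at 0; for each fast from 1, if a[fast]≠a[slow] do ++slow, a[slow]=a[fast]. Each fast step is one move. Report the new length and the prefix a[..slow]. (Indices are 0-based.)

(s=0,f=1) a[fast]=3≠a[slow]=2 write a[1]=3 → slow++,fast++
(s=1,f=2) a[fast]=4≠a[slow]=3 write a[2]=4 → slow++,fast++
(s=2,f=3) a[fast]=5≠a[slow]=4 write a[3]=5 → slow++,fast++
(s=3,f=4) a[fast]=6≠a[slow]=5 write a[4]=6 → slow++,fast++
(s=4,f=5) a[fast]=6=a[slow] dup → fast++
(s=4,f=6) a[fast]=9≠a[slow]=6 write a[5]=9 → slow++,fast++
(s=5,f=7) a[fast]=13≠a[slow]=9 write a[6]=13 → slow++,fast++
(s=6,f=8) a[fast]=13=a[slow] dup → fast++

length 7; prefix = [2, 3, 4, 5, 6, 9, 13]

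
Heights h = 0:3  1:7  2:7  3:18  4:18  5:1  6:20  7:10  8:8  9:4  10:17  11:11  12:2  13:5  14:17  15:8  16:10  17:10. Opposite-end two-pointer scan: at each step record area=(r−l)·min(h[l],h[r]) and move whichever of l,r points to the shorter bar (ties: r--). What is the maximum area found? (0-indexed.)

max area = 187

l=0 r=17: min(3,10)*17=51 best=51 *, l++
l=1 r=17: min(7,10)*16=112 best=112 *, l++
l=2 r=17: min(7,10)*15=105 best=112, l++
l=3 r=17: min(18,10)*14=140 best=140 *, r--
l=3 r=16: min(18,10)*13=130 best=140, r--
l=3 r=15: min(18,8)*12=96 best=140, r--
l=3 r=14: min(18,17)*11=187 best=187 *, r--
l=3 r=13: min(18,5)*10=50 best=187, r--
l=3 r=12: min(18,2)*9=18 best=187, r--
l=3 r=11: min(18,11)*8=88 best=187, r--
l=3 r=10: min(18,17)*7=119 best=187, r--
l=3 r=9: min(18,4)*6=24 best=187, r--
l=3 r=8: min(18,8)*5=40 best=187, r--
l=3 r=7: min(18,10)*4=40 best=187, r--
l=3 r=6: min(18,20)*3=54 best=187, l++
l=4 r=6: min(18,20)*2=36 best=187, l++
l=5 r=6: min(1,20)*1=1 best=187, l++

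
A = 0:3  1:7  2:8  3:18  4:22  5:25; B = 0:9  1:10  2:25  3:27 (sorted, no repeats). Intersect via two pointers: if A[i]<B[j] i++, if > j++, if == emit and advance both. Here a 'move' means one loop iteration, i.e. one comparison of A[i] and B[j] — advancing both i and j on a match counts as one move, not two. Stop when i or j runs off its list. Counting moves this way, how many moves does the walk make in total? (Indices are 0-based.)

i=0 j=0: 3<9, i++
i=1 j=0: 7<9, i++
i=2 j=0: 8<9, i++
i=3 j=0: 18>9, j++
i=3 j=1: 18>10, j++
i=3 j=2: 18<25, i++
i=4 j=2: 22<25, i++
i=5 j=2: 25==25 emit, i++,j++

8 moves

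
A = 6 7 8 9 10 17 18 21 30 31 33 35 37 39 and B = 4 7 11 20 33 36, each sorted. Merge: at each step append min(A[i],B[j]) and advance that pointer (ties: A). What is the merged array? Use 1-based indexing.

[4, 6, 7, 7, 8, 9, 10, 11, 17, 18, 20, 21, 30, 31, 33, 33, 35, 36, 37, 39]

i=1 j=1: A[i]=6>B[j]=4 take 4, j++
i=1 j=2: A[i]=6<=B[j]=7 take 6, i++
i=2 j=2: A[i]=7<=B[j]=7 take 7, i++
i=3 j=2: A[i]=8>B[j]=7 take 7, j++
i=3 j=3: A[i]=8<=B[j]=11 take 8, i++
i=4 j=3: A[i]=9<=B[j]=11 take 9, i++
i=5 j=3: A[i]=10<=B[j]=11 take 10, i++
i=6 j=3: A[i]=17>B[j]=11 take 11, j++
i=6 j=4: A[i]=17<=B[j]=20 take 17, i++
i=7 j=4: A[i]=18<=B[j]=20 take 18, i++
i=8 j=4: A[i]=21>B[j]=20 take 20, j++
i=8 j=5: A[i]=21<=B[j]=33 take 21, i++
i=9 j=5: A[i]=30<=B[j]=33 take 30, i++
i=10 j=5: A[i]=31<=B[j]=33 take 31, i++
i=11 j=5: A[i]=33<=B[j]=33 take 33, i++
i=12 j=5: A[i]=35>B[j]=33 take 33, j++
i=12 j=6: A[i]=35<=B[j]=36 take 35, i++
i=13 j=6: A[i]=37>B[j]=36 take 36, j++
i=13 j=7: B done, take A[i]=37, i++
i=14 j=7: B done, take A[i]=39, i++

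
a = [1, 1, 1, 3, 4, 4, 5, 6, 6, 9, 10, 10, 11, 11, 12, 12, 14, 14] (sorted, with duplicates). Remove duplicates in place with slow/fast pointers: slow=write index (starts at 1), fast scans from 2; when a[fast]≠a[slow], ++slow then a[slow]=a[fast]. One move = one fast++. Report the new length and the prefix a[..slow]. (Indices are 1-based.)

slow=1 fast=2: a[fast]=1=a[slow] dup, fast++
slow=1 fast=3: a[fast]=1=a[slow] dup, fast++
slow=1 fast=4: a[fast]=3≠a[slow]=1 write a[2]=3, slow++,fast++
slow=2 fast=5: a[fast]=4≠a[slow]=3 write a[3]=4, slow++,fast++
slow=3 fast=6: a[fast]=4=a[slow] dup, fast++
slow=3 fast=7: a[fast]=5≠a[slow]=4 write a[4]=5, slow++,fast++
slow=4 fast=8: a[fast]=6≠a[slow]=5 write a[5]=6, slow++,fast++
slow=5 fast=9: a[fast]=6=a[slow] dup, fast++
slow=5 fast=10: a[fast]=9≠a[slow]=6 write a[6]=9, slow++,fast++
slow=6 fast=11: a[fast]=10≠a[slow]=9 write a[7]=10, slow++,fast++
slow=7 fast=12: a[fast]=10=a[slow] dup, fast++
slow=7 fast=13: a[fast]=11≠a[slow]=10 write a[8]=11, slow++,fast++
slow=8 fast=14: a[fast]=11=a[slow] dup, fast++
slow=8 fast=15: a[fast]=12≠a[slow]=11 write a[9]=12, slow++,fast++
slow=9 fast=16: a[fast]=12=a[slow] dup, fast++
slow=9 fast=17: a[fast]=14≠a[slow]=12 write a[10]=14, slow++,fast++
slow=10 fast=18: a[fast]=14=a[slow] dup, fast++

length 10; prefix = [1, 3, 4, 5, 6, 9, 10, 11, 12, 14]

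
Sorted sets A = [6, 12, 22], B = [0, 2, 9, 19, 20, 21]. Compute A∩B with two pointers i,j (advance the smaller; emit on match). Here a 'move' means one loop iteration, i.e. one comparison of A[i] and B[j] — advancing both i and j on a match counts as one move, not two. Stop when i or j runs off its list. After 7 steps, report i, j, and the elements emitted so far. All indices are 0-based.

i=2, j=5, emitted=[]

[i=0,j=0] 6>0 → j++
[i=0,j=1] 6>2 → j++
[i=0,j=2] 6<9 → i++
[i=1,j=2] 12>9 → j++
[i=1,j=3] 12<19 → i++
[i=2,j=3] 22>19 → j++
[i=2,j=4] 22>20 → j++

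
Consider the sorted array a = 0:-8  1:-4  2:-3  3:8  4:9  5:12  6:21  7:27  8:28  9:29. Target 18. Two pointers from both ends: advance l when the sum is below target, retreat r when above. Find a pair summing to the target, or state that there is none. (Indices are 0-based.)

(-3, 21)

[0,9] -8+29=21 >18 → r--
[0,8] -8+28=20 >18 → r--
[0,7] -8+27=19 >18 → r--
[0,6] -8+21=13 <18 → l++
[1,6] -4+21=17 <18 → l++
[2,6] -3+21=18 → found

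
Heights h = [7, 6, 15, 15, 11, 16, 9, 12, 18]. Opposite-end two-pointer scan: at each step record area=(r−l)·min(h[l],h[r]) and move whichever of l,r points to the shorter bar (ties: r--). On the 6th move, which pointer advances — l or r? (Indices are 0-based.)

[0,8] min(7,18)*8=56 best=56 * → l++
[1,8] min(6,18)*7=42 best=56 → l++
[2,8] min(15,18)*6=90 best=90 * → l++
[3,8] min(15,18)*5=75 best=90 → l++
[4,8] min(11,18)*4=44 best=90 → l++
[5,8] min(16,18)*3=48 best=90 → l++

l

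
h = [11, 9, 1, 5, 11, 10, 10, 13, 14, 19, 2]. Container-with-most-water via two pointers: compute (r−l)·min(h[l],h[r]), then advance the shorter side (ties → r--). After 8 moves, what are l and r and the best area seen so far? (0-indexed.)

l=7, r=9, best area=99

[0,10] min(11,2)*10=20 best=20 * → r--
[0,9] min(11,19)*9=99 best=99 * → l++
[1,9] min(9,19)*8=72 best=99 → l++
[2,9] min(1,19)*7=7 best=99 → l++
[3,9] min(5,19)*6=30 best=99 → l++
[4,9] min(11,19)*5=55 best=99 → l++
[5,9] min(10,19)*4=40 best=99 → l++
[6,9] min(10,19)*3=30 best=99 → l++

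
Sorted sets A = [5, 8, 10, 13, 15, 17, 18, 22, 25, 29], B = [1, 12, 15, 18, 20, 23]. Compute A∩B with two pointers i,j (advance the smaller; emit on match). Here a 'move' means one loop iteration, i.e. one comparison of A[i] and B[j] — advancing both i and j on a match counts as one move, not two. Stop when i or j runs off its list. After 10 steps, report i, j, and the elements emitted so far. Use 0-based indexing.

i=0 j=0: 5>1, j++
i=0 j=1: 5<12, i++
i=1 j=1: 8<12, i++
i=2 j=1: 10<12, i++
i=3 j=1: 13>12, j++
i=3 j=2: 13<15, i++
i=4 j=2: 15==15 emit, i++,j++
i=5 j=3: 17<18, i++
i=6 j=3: 18==18 emit, i++,j++
i=7 j=4: 22>20, j++

i=7, j=5, emitted=[15, 18]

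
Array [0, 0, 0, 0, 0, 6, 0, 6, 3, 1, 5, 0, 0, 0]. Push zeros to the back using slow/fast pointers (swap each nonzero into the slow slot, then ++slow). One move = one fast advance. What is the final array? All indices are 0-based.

[6, 6, 3, 1, 5, 0, 0, 0, 0, 0, 0, 0, 0, 0]

slow=0 fast=0: a[fast]=0, fast++
slow=0 fast=1: a[fast]=0, fast++
slow=0 fast=2: a[fast]=0, fast++
slow=0 fast=3: a[fast]=0, fast++
slow=0 fast=4: a[fast]=0, fast++
slow=0 fast=5: a[fast]=6≠0 swap→a[0]=6, slow++,fast++
slow=1 fast=6: a[fast]=0, fast++
slow=1 fast=7: a[fast]=6≠0 swap→a[1]=6, slow++,fast++
slow=2 fast=8: a[fast]=3≠0 swap→a[2]=3, slow++,fast++
slow=3 fast=9: a[fast]=1≠0 swap→a[3]=1, slow++,fast++
slow=4 fast=10: a[fast]=5≠0 swap→a[4]=5, slow++,fast++
slow=5 fast=11: a[fast]=0, fast++
slow=5 fast=12: a[fast]=0, fast++
slow=5 fast=13: a[fast]=0, fast++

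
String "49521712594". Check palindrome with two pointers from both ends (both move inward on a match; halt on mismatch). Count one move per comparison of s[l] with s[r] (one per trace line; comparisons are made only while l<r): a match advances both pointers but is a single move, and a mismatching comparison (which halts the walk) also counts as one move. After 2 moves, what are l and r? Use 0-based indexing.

l=2, r=8

l=0 r=10: '4'=='4', l++,r--
l=1 r=9: '9'=='9', l++,r--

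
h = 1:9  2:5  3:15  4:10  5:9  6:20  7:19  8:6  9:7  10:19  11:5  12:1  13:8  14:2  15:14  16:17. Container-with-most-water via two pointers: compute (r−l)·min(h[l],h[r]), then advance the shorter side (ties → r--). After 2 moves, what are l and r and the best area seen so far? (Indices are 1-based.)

l=1 r=16: min(9,17)*15=135 best=135 *, l++
l=2 r=16: min(5,17)*14=70 best=135, l++

l=3, r=16, best area=135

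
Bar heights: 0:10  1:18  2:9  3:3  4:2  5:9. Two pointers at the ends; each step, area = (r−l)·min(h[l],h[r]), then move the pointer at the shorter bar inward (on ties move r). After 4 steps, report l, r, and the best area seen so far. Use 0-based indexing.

l=0, r=1, best area=45

l=0 r=5: min(10,9)*5=45 best=45 *, r--
l=0 r=4: min(10,2)*4=8 best=45, r--
l=0 r=3: min(10,3)*3=9 best=45, r--
l=0 r=2: min(10,9)*2=18 best=45, r--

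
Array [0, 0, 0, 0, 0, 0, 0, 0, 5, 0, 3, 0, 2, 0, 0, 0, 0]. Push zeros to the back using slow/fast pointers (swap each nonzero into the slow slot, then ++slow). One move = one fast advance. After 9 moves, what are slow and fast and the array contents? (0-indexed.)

slow=1, fast=9, a=[5, 0, 0, 0, 0, 0, 0, 0, 0, 0, 3, 0, 2, 0, 0, 0, 0]

(s=0,f=0) a[fast]=0 → fast++
(s=0,f=1) a[fast]=0 → fast++
(s=0,f=2) a[fast]=0 → fast++
(s=0,f=3) a[fast]=0 → fast++
(s=0,f=4) a[fast]=0 → fast++
(s=0,f=5) a[fast]=0 → fast++
(s=0,f=6) a[fast]=0 → fast++
(s=0,f=7) a[fast]=0 → fast++
(s=0,f=8) a[fast]=5≠0 swap→a[0]=5 → slow++,fast++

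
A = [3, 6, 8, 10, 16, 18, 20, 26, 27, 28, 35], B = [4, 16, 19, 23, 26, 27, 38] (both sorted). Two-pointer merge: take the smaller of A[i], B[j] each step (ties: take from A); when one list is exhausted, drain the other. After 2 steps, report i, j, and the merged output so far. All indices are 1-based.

i=1 j=1: A[i]=3<=B[j]=4 take 3, i++
i=2 j=1: A[i]=6>B[j]=4 take 4, j++

i=2, j=2, merged so far=[3, 4]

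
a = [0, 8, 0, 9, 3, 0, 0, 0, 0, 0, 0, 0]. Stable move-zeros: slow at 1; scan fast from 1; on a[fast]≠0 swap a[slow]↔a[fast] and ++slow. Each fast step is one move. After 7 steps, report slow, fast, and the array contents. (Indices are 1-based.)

(s=1,f=1) a[fast]=0 → fast++
(s=1,f=2) a[fast]=8≠0 swap→a[1]=8 → slow++,fast++
(s=2,f=3) a[fast]=0 → fast++
(s=2,f=4) a[fast]=9≠0 swap→a[2]=9 → slow++,fast++
(s=3,f=5) a[fast]=3≠0 swap→a[3]=3 → slow++,fast++
(s=4,f=6) a[fast]=0 → fast++
(s=4,f=7) a[fast]=0 → fast++

slow=4, fast=8, a=[8, 9, 3, 0, 0, 0, 0, 0, 0, 0, 0, 0]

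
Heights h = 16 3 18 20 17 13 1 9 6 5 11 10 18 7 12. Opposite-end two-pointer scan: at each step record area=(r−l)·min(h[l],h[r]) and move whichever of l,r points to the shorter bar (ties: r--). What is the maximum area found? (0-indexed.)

[0,14] min(16,12)*14=168 best=168 * → r--
[0,13] min(16,7)*13=91 best=168 → r--
[0,12] min(16,18)*12=192 best=192 * → l++
[1,12] min(3,18)*11=33 best=192 → l++
[2,12] min(18,18)*10=180 best=192 → r--
[2,11] min(18,10)*9=90 best=192 → r--
[2,10] min(18,11)*8=88 best=192 → r--
[2,9] min(18,5)*7=35 best=192 → r--
[2,8] min(18,6)*6=36 best=192 → r--
[2,7] min(18,9)*5=45 best=192 → r--
[2,6] min(18,1)*4=4 best=192 → r--
[2,5] min(18,13)*3=39 best=192 → r--
[2,4] min(18,17)*2=34 best=192 → r--
[2,3] min(18,20)*1=18 best=192 → l++

max area = 192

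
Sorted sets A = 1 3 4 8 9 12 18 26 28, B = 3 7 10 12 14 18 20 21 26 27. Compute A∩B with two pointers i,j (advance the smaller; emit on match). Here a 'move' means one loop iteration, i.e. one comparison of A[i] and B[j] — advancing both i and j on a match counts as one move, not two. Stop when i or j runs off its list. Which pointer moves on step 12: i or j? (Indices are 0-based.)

[i=0,j=0] 1<3 → i++
[i=1,j=0] 3==3 emit → i++,j++
[i=2,j=1] 4<7 → i++
[i=3,j=1] 8>7 → j++
[i=3,j=2] 8<10 → i++
[i=4,j=2] 9<10 → i++
[i=5,j=2] 12>10 → j++
[i=5,j=3] 12==12 emit → i++,j++
[i=6,j=4] 18>14 → j++
[i=6,j=5] 18==18 emit → i++,j++
[i=7,j=6] 26>20 → j++
[i=7,j=7] 26>21 → j++

j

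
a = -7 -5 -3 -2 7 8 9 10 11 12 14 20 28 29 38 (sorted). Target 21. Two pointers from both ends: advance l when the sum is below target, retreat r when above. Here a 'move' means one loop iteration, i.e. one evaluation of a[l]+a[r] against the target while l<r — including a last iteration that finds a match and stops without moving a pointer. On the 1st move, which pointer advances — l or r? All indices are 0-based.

r

l=0 r=14: -7+38=31 >21, r--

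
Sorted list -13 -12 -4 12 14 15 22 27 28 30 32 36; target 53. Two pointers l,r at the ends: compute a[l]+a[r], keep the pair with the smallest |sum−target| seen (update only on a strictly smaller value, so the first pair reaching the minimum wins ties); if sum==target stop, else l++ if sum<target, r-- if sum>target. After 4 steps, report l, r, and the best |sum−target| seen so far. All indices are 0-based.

l=4, r=11, best |Δ|=5

l=0 r=11: -13+36=23 d=30 *, l++
l=1 r=11: -12+36=24 d=29 *, l++
l=2 r=11: -4+36=32 d=21 *, l++
l=3 r=11: 12+36=48 d=5 *, l++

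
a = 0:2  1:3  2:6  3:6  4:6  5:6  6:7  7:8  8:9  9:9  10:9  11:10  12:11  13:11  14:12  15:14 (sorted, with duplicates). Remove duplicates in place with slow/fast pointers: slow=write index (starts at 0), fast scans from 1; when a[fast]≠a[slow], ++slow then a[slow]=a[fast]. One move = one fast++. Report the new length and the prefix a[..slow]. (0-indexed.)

length 10; prefix = [2, 3, 6, 7, 8, 9, 10, 11, 12, 14]

slow=0 fast=1: a[fast]=3≠a[slow]=2 write a[1]=3, slow++,fast++
slow=1 fast=2: a[fast]=6≠a[slow]=3 write a[2]=6, slow++,fast++
slow=2 fast=3: a[fast]=6=a[slow] dup, fast++
slow=2 fast=4: a[fast]=6=a[slow] dup, fast++
slow=2 fast=5: a[fast]=6=a[slow] dup, fast++
slow=2 fast=6: a[fast]=7≠a[slow]=6 write a[3]=7, slow++,fast++
slow=3 fast=7: a[fast]=8≠a[slow]=7 write a[4]=8, slow++,fast++
slow=4 fast=8: a[fast]=9≠a[slow]=8 write a[5]=9, slow++,fast++
slow=5 fast=9: a[fast]=9=a[slow] dup, fast++
slow=5 fast=10: a[fast]=9=a[slow] dup, fast++
slow=5 fast=11: a[fast]=10≠a[slow]=9 write a[6]=10, slow++,fast++
slow=6 fast=12: a[fast]=11≠a[slow]=10 write a[7]=11, slow++,fast++
slow=7 fast=13: a[fast]=11=a[slow] dup, fast++
slow=7 fast=14: a[fast]=12≠a[slow]=11 write a[8]=12, slow++,fast++
slow=8 fast=15: a[fast]=14≠a[slow]=12 write a[9]=14, slow++,fast++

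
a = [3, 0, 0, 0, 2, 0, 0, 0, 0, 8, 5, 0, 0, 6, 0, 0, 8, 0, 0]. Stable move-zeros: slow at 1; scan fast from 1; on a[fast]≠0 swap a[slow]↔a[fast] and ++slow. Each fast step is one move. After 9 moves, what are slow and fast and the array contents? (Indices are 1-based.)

slow=1 fast=1: a[fast]=3≠0 swap→a[1]=3, slow++,fast++
slow=2 fast=2: a[fast]=0, fast++
slow=2 fast=3: a[fast]=0, fast++
slow=2 fast=4: a[fast]=0, fast++
slow=2 fast=5: a[fast]=2≠0 swap→a[2]=2, slow++,fast++
slow=3 fast=6: a[fast]=0, fast++
slow=3 fast=7: a[fast]=0, fast++
slow=3 fast=8: a[fast]=0, fast++
slow=3 fast=9: a[fast]=0, fast++

slow=3, fast=10, a=[3, 2, 0, 0, 0, 0, 0, 0, 0, 8, 5, 0, 0, 6, 0, 0, 8, 0, 0]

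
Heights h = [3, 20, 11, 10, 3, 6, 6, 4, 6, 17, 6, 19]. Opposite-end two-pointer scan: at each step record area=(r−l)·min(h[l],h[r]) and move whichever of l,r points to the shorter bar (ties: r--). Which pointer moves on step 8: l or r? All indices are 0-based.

l=0 r=11: min(3,19)*11=33 best=33 *, l++
l=1 r=11: min(20,19)*10=190 best=190 *, r--
l=1 r=10: min(20,6)*9=54 best=190, r--
l=1 r=9: min(20,17)*8=136 best=190, r--
l=1 r=8: min(20,6)*7=42 best=190, r--
l=1 r=7: min(20,4)*6=24 best=190, r--
l=1 r=6: min(20,6)*5=30 best=190, r--
l=1 r=5: min(20,6)*4=24 best=190, r--

r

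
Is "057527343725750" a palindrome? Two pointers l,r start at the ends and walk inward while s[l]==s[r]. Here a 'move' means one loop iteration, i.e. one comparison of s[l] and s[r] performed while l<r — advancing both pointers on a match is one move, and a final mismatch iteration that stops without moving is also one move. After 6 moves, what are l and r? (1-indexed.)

l=1 r=15: '0'=='0', l++,r--
l=2 r=14: '5'=='5', l++,r--
l=3 r=13: '7'=='7', l++,r--
l=4 r=12: '5'=='5', l++,r--
l=5 r=11: '2'=='2', l++,r--
l=6 r=10: '7'=='7', l++,r--

l=7, r=9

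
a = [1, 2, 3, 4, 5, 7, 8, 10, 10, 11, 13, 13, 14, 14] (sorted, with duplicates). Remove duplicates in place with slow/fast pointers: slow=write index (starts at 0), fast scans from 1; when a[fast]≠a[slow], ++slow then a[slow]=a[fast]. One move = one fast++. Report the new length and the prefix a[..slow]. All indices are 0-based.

slow=0 fast=1: a[fast]=2≠a[slow]=1 write a[1]=2, slow++,fast++
slow=1 fast=2: a[fast]=3≠a[slow]=2 write a[2]=3, slow++,fast++
slow=2 fast=3: a[fast]=4≠a[slow]=3 write a[3]=4, slow++,fast++
slow=3 fast=4: a[fast]=5≠a[slow]=4 write a[4]=5, slow++,fast++
slow=4 fast=5: a[fast]=7≠a[slow]=5 write a[5]=7, slow++,fast++
slow=5 fast=6: a[fast]=8≠a[slow]=7 write a[6]=8, slow++,fast++
slow=6 fast=7: a[fast]=10≠a[slow]=8 write a[7]=10, slow++,fast++
slow=7 fast=8: a[fast]=10=a[slow] dup, fast++
slow=7 fast=9: a[fast]=11≠a[slow]=10 write a[8]=11, slow++,fast++
slow=8 fast=10: a[fast]=13≠a[slow]=11 write a[9]=13, slow++,fast++
slow=9 fast=11: a[fast]=13=a[slow] dup, fast++
slow=9 fast=12: a[fast]=14≠a[slow]=13 write a[10]=14, slow++,fast++
slow=10 fast=13: a[fast]=14=a[slow] dup, fast++

length 11; prefix = [1, 2, 3, 4, 5, 7, 8, 10, 11, 13, 14]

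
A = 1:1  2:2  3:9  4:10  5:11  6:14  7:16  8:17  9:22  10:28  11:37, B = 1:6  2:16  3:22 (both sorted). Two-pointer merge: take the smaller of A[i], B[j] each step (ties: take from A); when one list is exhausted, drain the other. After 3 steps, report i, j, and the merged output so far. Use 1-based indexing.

[i=1,j=1] A[i]=1<=B[j]=6 take 1 → i++
[i=2,j=1] A[i]=2<=B[j]=6 take 2 → i++
[i=3,j=1] A[i]=9>B[j]=6 take 6 → j++

i=3, j=2, merged so far=[1, 2, 6]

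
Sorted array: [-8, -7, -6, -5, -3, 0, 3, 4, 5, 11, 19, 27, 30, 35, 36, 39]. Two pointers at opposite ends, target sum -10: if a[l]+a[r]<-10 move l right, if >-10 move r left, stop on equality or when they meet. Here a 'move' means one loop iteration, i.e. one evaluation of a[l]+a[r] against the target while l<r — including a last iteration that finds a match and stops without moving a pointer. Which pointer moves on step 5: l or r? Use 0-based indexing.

[0,15] -8+39=31 >-10 → r--
[0,14] -8+36=28 >-10 → r--
[0,13] -8+35=27 >-10 → r--
[0,12] -8+30=22 >-10 → r--
[0,11] -8+27=19 >-10 → r--

r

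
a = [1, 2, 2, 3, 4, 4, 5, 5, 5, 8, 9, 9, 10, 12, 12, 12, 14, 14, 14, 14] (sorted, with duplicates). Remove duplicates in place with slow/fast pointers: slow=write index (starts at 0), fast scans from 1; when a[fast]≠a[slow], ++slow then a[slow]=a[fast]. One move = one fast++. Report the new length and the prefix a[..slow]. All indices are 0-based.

slow=0 fast=1: a[fast]=2≠a[slow]=1 write a[1]=2, slow++,fast++
slow=1 fast=2: a[fast]=2=a[slow] dup, fast++
slow=1 fast=3: a[fast]=3≠a[slow]=2 write a[2]=3, slow++,fast++
slow=2 fast=4: a[fast]=4≠a[slow]=3 write a[3]=4, slow++,fast++
slow=3 fast=5: a[fast]=4=a[slow] dup, fast++
slow=3 fast=6: a[fast]=5≠a[slow]=4 write a[4]=5, slow++,fast++
slow=4 fast=7: a[fast]=5=a[slow] dup, fast++
slow=4 fast=8: a[fast]=5=a[slow] dup, fast++
slow=4 fast=9: a[fast]=8≠a[slow]=5 write a[5]=8, slow++,fast++
slow=5 fast=10: a[fast]=9≠a[slow]=8 write a[6]=9, slow++,fast++
slow=6 fast=11: a[fast]=9=a[slow] dup, fast++
slow=6 fast=12: a[fast]=10≠a[slow]=9 write a[7]=10, slow++,fast++
slow=7 fast=13: a[fast]=12≠a[slow]=10 write a[8]=12, slow++,fast++
slow=8 fast=14: a[fast]=12=a[slow] dup, fast++
slow=8 fast=15: a[fast]=12=a[slow] dup, fast++
slow=8 fast=16: a[fast]=14≠a[slow]=12 write a[9]=14, slow++,fast++
slow=9 fast=17: a[fast]=14=a[slow] dup, fast++
slow=9 fast=18: a[fast]=14=a[slow] dup, fast++
slow=9 fast=19: a[fast]=14=a[slow] dup, fast++

length 10; prefix = [1, 2, 3, 4, 5, 8, 9, 10, 12, 14]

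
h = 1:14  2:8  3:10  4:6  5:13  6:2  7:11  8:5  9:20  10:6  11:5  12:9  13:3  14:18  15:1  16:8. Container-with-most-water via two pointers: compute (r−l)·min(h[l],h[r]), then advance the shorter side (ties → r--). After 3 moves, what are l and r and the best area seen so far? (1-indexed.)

l=2, r=14, best area=182

[1,16] min(14,8)*15=120 best=120 * → r--
[1,15] min(14,1)*14=14 best=120 → r--
[1,14] min(14,18)*13=182 best=182 * → l++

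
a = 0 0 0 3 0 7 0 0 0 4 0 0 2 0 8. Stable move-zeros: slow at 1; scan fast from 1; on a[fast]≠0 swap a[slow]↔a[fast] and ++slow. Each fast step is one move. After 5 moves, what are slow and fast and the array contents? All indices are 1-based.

slow=2, fast=6, a=[3, 0, 0, 0, 0, 7, 0, 0, 0, 4, 0, 0, 2, 0, 8]

(s=1,f=1) a[fast]=0 → fast++
(s=1,f=2) a[fast]=0 → fast++
(s=1,f=3) a[fast]=0 → fast++
(s=1,f=4) a[fast]=3≠0 swap→a[1]=3 → slow++,fast++
(s=2,f=5) a[fast]=0 → fast++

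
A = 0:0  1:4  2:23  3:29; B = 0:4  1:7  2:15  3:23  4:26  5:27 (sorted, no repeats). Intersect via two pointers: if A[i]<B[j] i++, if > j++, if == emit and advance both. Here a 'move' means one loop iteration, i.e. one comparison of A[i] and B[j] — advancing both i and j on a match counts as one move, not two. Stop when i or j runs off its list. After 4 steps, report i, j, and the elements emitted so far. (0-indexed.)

[i=0,j=0] 0<4 → i++
[i=1,j=0] 4==4 emit → i++,j++
[i=2,j=1] 23>7 → j++
[i=2,j=2] 23>15 → j++

i=2, j=3, emitted=[4]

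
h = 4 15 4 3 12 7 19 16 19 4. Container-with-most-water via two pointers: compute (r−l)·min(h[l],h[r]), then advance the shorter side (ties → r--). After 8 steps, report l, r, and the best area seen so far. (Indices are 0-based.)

l=6, r=7, best area=105

l=0 r=9: min(4,4)*9=36 best=36 *, r--
l=0 r=8: min(4,19)*8=32 best=36, l++
l=1 r=8: min(15,19)*7=105 best=105 *, l++
l=2 r=8: min(4,19)*6=24 best=105, l++
l=3 r=8: min(3,19)*5=15 best=105, l++
l=4 r=8: min(12,19)*4=48 best=105, l++
l=5 r=8: min(7,19)*3=21 best=105, l++
l=6 r=8: min(19,19)*2=38 best=105, r--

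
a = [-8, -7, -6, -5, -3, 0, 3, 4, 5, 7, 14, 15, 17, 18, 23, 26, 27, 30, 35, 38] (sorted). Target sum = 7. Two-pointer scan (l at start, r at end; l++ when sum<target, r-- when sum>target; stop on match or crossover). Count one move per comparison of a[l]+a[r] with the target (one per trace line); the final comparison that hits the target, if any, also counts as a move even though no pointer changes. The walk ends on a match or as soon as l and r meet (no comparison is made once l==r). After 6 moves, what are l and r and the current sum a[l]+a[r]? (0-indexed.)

l=0 r=19: -8+38=30 >7, r--
l=0 r=18: -8+35=27 >7, r--
l=0 r=17: -8+30=22 >7, r--
l=0 r=16: -8+27=19 >7, r--
l=0 r=15: -8+26=18 >7, r--
l=0 r=14: -8+23=15 >7, r--

l=0, r=13, sum=10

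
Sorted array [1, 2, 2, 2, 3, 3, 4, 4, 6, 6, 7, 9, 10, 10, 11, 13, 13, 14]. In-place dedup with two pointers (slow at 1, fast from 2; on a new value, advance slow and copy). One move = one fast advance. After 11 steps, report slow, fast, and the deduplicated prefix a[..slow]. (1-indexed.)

(s=1,f=2) a[fast]=2≠a[slow]=1 write a[2]=2 → slow++,fast++
(s=2,f=3) a[fast]=2=a[slow] dup → fast++
(s=2,f=4) a[fast]=2=a[slow] dup → fast++
(s=2,f=5) a[fast]=3≠a[slow]=2 write a[3]=3 → slow++,fast++
(s=3,f=6) a[fast]=3=a[slow] dup → fast++
(s=3,f=7) a[fast]=4≠a[slow]=3 write a[4]=4 → slow++,fast++
(s=4,f=8) a[fast]=4=a[slow] dup → fast++
(s=4,f=9) a[fast]=6≠a[slow]=4 write a[5]=6 → slow++,fast++
(s=5,f=10) a[fast]=6=a[slow] dup → fast++
(s=5,f=11) a[fast]=7≠a[slow]=6 write a[6]=7 → slow++,fast++
(s=6,f=12) a[fast]=9≠a[slow]=7 write a[7]=9 → slow++,fast++

slow=7, fast=13, prefix=[1, 2, 3, 4, 6, 7, 9]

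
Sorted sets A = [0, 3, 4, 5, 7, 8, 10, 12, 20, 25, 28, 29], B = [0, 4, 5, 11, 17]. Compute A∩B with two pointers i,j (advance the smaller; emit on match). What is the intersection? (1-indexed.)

intersection = [0, 4, 5]

i=1 j=1: 0==0 emit, i++,j++
i=2 j=2: 3<4, i++
i=3 j=2: 4==4 emit, i++,j++
i=4 j=3: 5==5 emit, i++,j++
i=5 j=4: 7<11, i++
i=6 j=4: 8<11, i++
i=7 j=4: 10<11, i++
i=8 j=4: 12>11, j++
i=8 j=5: 12<17, i++
i=9 j=5: 20>17, j++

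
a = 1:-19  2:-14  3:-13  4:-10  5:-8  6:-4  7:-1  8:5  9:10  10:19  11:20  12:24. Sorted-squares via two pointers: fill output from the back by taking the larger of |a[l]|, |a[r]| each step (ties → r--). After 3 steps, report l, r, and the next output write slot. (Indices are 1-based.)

l=1, r=9, next write slot=9

l=1 r=12: |-19|<=|24| out[12]=576, r--
l=1 r=11: |-19|<=|20| out[11]=400, r--
l=1 r=10: |-19|<=|19| out[10]=361, r--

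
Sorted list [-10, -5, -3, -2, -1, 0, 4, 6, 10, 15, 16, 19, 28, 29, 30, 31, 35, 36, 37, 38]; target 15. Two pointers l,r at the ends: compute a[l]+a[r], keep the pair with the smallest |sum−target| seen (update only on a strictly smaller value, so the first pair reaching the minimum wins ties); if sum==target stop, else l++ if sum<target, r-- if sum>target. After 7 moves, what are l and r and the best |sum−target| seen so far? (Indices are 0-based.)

[0,19] -10+38=28 d=13 * → r--
[0,18] -10+37=27 d=12 * → r--
[0,17] -10+36=26 d=11 * → r--
[0,16] -10+35=25 d=10 * → r--
[0,15] -10+31=21 d=6 * → r--
[0,14] -10+30=20 d=5 * → r--
[0,13] -10+29=19 d=4 * → r--

l=0, r=12, best |Δ|=4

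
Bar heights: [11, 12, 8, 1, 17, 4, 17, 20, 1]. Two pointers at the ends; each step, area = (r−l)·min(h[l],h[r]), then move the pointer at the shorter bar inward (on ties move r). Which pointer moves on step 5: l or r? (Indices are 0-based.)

[0,8] min(11,1)*8=8 best=8 * → r--
[0,7] min(11,20)*7=77 best=77 * → l++
[1,7] min(12,20)*6=72 best=77 → l++
[2,7] min(8,20)*5=40 best=77 → l++
[3,7] min(1,20)*4=4 best=77 → l++

l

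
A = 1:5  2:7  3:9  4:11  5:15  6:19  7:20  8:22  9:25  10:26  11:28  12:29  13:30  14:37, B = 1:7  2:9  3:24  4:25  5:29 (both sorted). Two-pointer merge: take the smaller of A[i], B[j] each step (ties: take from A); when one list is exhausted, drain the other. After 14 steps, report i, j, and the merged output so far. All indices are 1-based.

i=11, j=5, merged so far=[5, 7, 7, 9, 9, 11, 15, 19, 20, 22, 24, 25, 25, 26]

i=1 j=1: A[i]=5<=B[j]=7 take 5, i++
i=2 j=1: A[i]=7<=B[j]=7 take 7, i++
i=3 j=1: A[i]=9>B[j]=7 take 7, j++
i=3 j=2: A[i]=9<=B[j]=9 take 9, i++
i=4 j=2: A[i]=11>B[j]=9 take 9, j++
i=4 j=3: A[i]=11<=B[j]=24 take 11, i++
i=5 j=3: A[i]=15<=B[j]=24 take 15, i++
i=6 j=3: A[i]=19<=B[j]=24 take 19, i++
i=7 j=3: A[i]=20<=B[j]=24 take 20, i++
i=8 j=3: A[i]=22<=B[j]=24 take 22, i++
i=9 j=3: A[i]=25>B[j]=24 take 24, j++
i=9 j=4: A[i]=25<=B[j]=25 take 25, i++
i=10 j=4: A[i]=26>B[j]=25 take 25, j++
i=10 j=5: A[i]=26<=B[j]=29 take 26, i++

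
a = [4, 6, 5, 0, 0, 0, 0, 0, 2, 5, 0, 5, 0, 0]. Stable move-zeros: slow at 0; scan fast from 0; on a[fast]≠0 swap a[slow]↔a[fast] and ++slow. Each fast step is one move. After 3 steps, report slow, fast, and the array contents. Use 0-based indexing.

slow=3, fast=3, a=[4, 6, 5, 0, 0, 0, 0, 0, 2, 5, 0, 5, 0, 0]

slow=0 fast=0: a[fast]=4≠0 swap→a[0]=4, slow++,fast++
slow=1 fast=1: a[fast]=6≠0 swap→a[1]=6, slow++,fast++
slow=2 fast=2: a[fast]=5≠0 swap→a[2]=5, slow++,fast++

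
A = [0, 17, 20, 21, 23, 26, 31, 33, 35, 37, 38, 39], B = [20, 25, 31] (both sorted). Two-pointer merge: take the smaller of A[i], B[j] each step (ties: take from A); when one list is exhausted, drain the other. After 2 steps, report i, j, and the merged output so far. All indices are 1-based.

i=3, j=1, merged so far=[0, 17]

[i=1,j=1] A[i]=0<=B[j]=20 take 0 → i++
[i=2,j=1] A[i]=17<=B[j]=20 take 17 → i++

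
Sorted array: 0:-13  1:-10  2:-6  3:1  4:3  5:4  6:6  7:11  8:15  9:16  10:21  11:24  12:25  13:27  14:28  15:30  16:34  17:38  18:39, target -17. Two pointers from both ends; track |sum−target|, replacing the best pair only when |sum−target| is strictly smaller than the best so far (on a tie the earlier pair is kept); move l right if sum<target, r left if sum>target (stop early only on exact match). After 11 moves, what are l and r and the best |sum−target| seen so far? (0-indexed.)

[0,18] -13+39=26 d=43 * → r--
[0,17] -13+38=25 d=42 * → r--
[0,16] -13+34=21 d=38 * → r--
[0,15] -13+30=17 d=34 * → r--
[0,14] -13+28=15 d=32 * → r--
[0,13] -13+27=14 d=31 * → r--
[0,12] -13+25=12 d=29 * → r--
[0,11] -13+24=11 d=28 * → r--
[0,10] -13+21=8 d=25 * → r--
[0,9] -13+16=3 d=20 * → r--
[0,8] -13+15=2 d=19 * → r--

l=0, r=7, best |Δ|=19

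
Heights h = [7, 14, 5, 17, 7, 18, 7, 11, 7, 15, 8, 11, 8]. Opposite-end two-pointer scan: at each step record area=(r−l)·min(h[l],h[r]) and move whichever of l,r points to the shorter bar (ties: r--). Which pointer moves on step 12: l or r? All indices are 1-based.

[1,13] min(7,8)*12=84 best=84 * → l++
[2,13] min(14,8)*11=88 best=88 * → r--
[2,12] min(14,11)*10=110 best=110 * → r--
[2,11] min(14,8)*9=72 best=110 → r--
[2,10] min(14,15)*8=112 best=112 * → l++
[3,10] min(5,15)*7=35 best=112 → l++
[4,10] min(17,15)*6=90 best=112 → r--
[4,9] min(17,7)*5=35 best=112 → r--
[4,8] min(17,11)*4=44 best=112 → r--
[4,7] min(17,7)*3=21 best=112 → r--
[4,6] min(17,18)*2=34 best=112 → l++
[5,6] min(7,18)*1=7 best=112 → l++

l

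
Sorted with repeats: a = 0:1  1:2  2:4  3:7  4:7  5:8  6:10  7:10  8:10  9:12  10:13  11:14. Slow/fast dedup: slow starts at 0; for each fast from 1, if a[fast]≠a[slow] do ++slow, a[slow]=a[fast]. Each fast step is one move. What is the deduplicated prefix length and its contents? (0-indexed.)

slow=0 fast=1: a[fast]=2≠a[slow]=1 write a[1]=2, slow++,fast++
slow=1 fast=2: a[fast]=4≠a[slow]=2 write a[2]=4, slow++,fast++
slow=2 fast=3: a[fast]=7≠a[slow]=4 write a[3]=7, slow++,fast++
slow=3 fast=4: a[fast]=7=a[slow] dup, fast++
slow=3 fast=5: a[fast]=8≠a[slow]=7 write a[4]=8, slow++,fast++
slow=4 fast=6: a[fast]=10≠a[slow]=8 write a[5]=10, slow++,fast++
slow=5 fast=7: a[fast]=10=a[slow] dup, fast++
slow=5 fast=8: a[fast]=10=a[slow] dup, fast++
slow=5 fast=9: a[fast]=12≠a[slow]=10 write a[6]=12, slow++,fast++
slow=6 fast=10: a[fast]=13≠a[slow]=12 write a[7]=13, slow++,fast++
slow=7 fast=11: a[fast]=14≠a[slow]=13 write a[8]=14, slow++,fast++

length 9; prefix = [1, 2, 4, 7, 8, 10, 12, 13, 14]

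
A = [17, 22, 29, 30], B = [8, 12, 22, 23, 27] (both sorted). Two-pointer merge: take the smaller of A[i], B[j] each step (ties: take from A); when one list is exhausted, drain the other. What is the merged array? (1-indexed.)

[8, 12, 17, 22, 22, 23, 27, 29, 30]

i=1 j=1: A[i]=17>B[j]=8 take 8, j++
i=1 j=2: A[i]=17>B[j]=12 take 12, j++
i=1 j=3: A[i]=17<=B[j]=22 take 17, i++
i=2 j=3: A[i]=22<=B[j]=22 take 22, i++
i=3 j=3: A[i]=29>B[j]=22 take 22, j++
i=3 j=4: A[i]=29>B[j]=23 take 23, j++
i=3 j=5: A[i]=29>B[j]=27 take 27, j++
i=3 j=6: B done, take A[i]=29, i++
i=4 j=6: B done, take A[i]=30, i++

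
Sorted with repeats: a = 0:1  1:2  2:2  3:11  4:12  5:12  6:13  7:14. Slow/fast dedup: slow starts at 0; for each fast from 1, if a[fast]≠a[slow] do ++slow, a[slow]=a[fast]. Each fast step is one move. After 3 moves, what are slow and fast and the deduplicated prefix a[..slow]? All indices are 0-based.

slow=0 fast=1: a[fast]=2≠a[slow]=1 write a[1]=2, slow++,fast++
slow=1 fast=2: a[fast]=2=a[slow] dup, fast++
slow=1 fast=3: a[fast]=11≠a[slow]=2 write a[2]=11, slow++,fast++

slow=2, fast=4, prefix=[1, 2, 11]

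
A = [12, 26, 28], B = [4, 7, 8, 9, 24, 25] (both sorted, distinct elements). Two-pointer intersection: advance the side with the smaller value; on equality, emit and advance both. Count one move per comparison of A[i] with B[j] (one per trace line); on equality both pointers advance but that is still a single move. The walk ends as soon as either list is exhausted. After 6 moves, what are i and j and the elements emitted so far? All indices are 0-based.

i=1, j=5, emitted=[]

i=0 j=0: 12>4, j++
i=0 j=1: 12>7, j++
i=0 j=2: 12>8, j++
i=0 j=3: 12>9, j++
i=0 j=4: 12<24, i++
i=1 j=4: 26>24, j++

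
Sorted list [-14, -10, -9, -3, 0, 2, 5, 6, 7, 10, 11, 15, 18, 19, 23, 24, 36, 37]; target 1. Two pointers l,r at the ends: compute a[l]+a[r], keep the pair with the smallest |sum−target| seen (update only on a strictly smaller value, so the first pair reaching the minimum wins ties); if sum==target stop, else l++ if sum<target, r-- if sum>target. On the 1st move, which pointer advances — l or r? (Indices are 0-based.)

l=0 r=17: -14+37=23 d=22 *, r--

r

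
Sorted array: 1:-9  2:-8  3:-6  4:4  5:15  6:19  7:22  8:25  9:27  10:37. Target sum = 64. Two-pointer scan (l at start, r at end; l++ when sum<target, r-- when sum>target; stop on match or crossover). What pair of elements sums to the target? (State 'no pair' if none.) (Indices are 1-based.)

[1,10] -9+37=28 <64 → l++
[2,10] -8+37=29 <64 → l++
[3,10] -6+37=31 <64 → l++
[4,10] 4+37=41 <64 → l++
[5,10] 15+37=52 <64 → l++
[6,10] 19+37=56 <64 → l++
[7,10] 22+37=59 <64 → l++
[8,10] 25+37=62 <64 → l++
[9,10] 27+37=64 → found

(27, 37)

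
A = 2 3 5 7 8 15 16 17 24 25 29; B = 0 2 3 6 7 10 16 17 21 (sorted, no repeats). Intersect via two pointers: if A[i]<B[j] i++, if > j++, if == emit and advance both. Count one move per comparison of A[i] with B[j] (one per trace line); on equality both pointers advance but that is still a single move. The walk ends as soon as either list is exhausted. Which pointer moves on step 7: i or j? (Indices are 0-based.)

i

i=0 j=0: 2>0, j++
i=0 j=1: 2==2 emit, i++,j++
i=1 j=2: 3==3 emit, i++,j++
i=2 j=3: 5<6, i++
i=3 j=3: 7>6, j++
i=3 j=4: 7==7 emit, i++,j++
i=4 j=5: 8<10, i++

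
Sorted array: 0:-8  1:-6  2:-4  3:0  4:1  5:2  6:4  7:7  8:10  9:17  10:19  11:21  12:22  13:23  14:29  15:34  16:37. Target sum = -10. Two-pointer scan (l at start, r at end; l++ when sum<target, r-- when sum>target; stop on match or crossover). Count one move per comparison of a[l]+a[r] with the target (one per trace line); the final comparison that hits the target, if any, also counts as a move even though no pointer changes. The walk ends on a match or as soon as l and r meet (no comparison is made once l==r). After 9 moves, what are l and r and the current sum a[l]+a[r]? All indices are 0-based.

l=0, r=7, sum=-1

l=0 r=16: -8+37=29 >-10, r--
l=0 r=15: -8+34=26 >-10, r--
l=0 r=14: -8+29=21 >-10, r--
l=0 r=13: -8+23=15 >-10, r--
l=0 r=12: -8+22=14 >-10, r--
l=0 r=11: -8+21=13 >-10, r--
l=0 r=10: -8+19=11 >-10, r--
l=0 r=9: -8+17=9 >-10, r--
l=0 r=8: -8+10=2 >-10, r--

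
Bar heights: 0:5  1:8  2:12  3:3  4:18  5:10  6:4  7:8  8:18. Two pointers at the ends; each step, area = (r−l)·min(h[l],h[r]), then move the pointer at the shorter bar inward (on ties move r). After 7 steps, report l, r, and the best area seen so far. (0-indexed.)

l=4, r=5, best area=72

l=0 r=8: min(5,18)*8=40 best=40 *, l++
l=1 r=8: min(8,18)*7=56 best=56 *, l++
l=2 r=8: min(12,18)*6=72 best=72 *, l++
l=3 r=8: min(3,18)*5=15 best=72, l++
l=4 r=8: min(18,18)*4=72 best=72, r--
l=4 r=7: min(18,8)*3=24 best=72, r--
l=4 r=6: min(18,4)*2=8 best=72, r--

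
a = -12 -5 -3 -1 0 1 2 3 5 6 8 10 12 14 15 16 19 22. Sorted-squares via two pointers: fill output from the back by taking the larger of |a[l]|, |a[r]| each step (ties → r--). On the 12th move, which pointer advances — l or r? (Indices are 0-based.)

l=0 r=17: |-12|<=|22| out[17]=484, r--
l=0 r=16: |-12|<=|19| out[16]=361, r--
l=0 r=15: |-12|<=|16| out[15]=256, r--
l=0 r=14: |-12|<=|15| out[14]=225, r--
l=0 r=13: |-12|<=|14| out[13]=196, r--
l=0 r=12: |-12|<=|12| out[12]=144, r--
l=0 r=11: |-12|>|10| out[11]=144, l++
l=1 r=11: |-5|<=|10| out[10]=100, r--
l=1 r=10: |-5|<=|8| out[9]=64, r--
l=1 r=9: |-5|<=|6| out[8]=36, r--
l=1 r=8: |-5|<=|5| out[7]=25, r--
l=1 r=7: |-5|>|3| out[6]=25, l++

l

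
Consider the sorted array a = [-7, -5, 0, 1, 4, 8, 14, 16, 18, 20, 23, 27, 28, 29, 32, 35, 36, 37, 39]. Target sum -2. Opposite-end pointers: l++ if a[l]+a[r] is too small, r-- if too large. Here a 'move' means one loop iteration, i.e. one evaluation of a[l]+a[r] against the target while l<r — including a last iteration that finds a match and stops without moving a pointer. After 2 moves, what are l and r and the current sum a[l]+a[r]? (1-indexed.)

l=1 r=19: -7+39=32 >-2, r--
l=1 r=18: -7+37=30 >-2, r--

l=1, r=17, sum=29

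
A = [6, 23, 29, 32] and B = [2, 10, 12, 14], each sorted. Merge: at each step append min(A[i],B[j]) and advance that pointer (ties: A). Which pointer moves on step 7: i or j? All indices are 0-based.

[i=0,j=0] A[i]=6>B[j]=2 take 2 → j++
[i=0,j=1] A[i]=6<=B[j]=10 take 6 → i++
[i=1,j=1] A[i]=23>B[j]=10 take 10 → j++
[i=1,j=2] A[i]=23>B[j]=12 take 12 → j++
[i=1,j=3] A[i]=23>B[j]=14 take 14 → j++
[i=1,j=4] B done, take A[i]=23 → i++
[i=2,j=4] B done, take A[i]=29 → i++

i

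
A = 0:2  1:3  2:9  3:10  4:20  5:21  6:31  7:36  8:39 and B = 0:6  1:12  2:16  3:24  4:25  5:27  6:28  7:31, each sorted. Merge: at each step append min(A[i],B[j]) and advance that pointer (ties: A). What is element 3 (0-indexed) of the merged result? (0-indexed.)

i=0 j=0: A[i]=2<=B[j]=6 take 2, i++
i=1 j=0: A[i]=3<=B[j]=6 take 3, i++
i=2 j=0: A[i]=9>B[j]=6 take 6, j++
i=2 j=1: A[i]=9<=B[j]=12 take 9, i++
i=3 j=1: A[i]=10<=B[j]=12 take 10, i++
i=4 j=1: A[i]=20>B[j]=12 take 12, j++
i=4 j=2: A[i]=20>B[j]=16 take 16, j++
i=4 j=3: A[i]=20<=B[j]=24 take 20, i++
i=5 j=3: A[i]=21<=B[j]=24 take 21, i++
i=6 j=3: A[i]=31>B[j]=24 take 24, j++
i=6 j=4: A[i]=31>B[j]=25 take 25, j++
i=6 j=5: A[i]=31>B[j]=27 take 27, j++
i=6 j=6: A[i]=31>B[j]=28 take 28, j++
i=6 j=7: A[i]=31<=B[j]=31 take 31, i++
i=7 j=7: A[i]=36>B[j]=31 take 31, j++
i=7 j=8: B done, take A[i]=36, i++
i=8 j=8: B done, take A[i]=39, i++

merged[3] = 9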